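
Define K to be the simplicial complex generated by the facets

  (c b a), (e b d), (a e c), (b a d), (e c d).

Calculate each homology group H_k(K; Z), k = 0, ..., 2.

We work with the vertex ordering a < b < c < d < e. The simplices of K, each written with vertices in increasing order, are:

  0-simplices (5): a, b, c, d, e
  1-simplices (10): ab, ac, ad, ae, bc, bd, be, cd, ce, de
  2-simplices (5): abc, abd, ace, bde, cde

giving chain groups C_0 ≅ Z^5, C_1 ≅ Z^10, C_2 ≅ Z^5.

Boundary ∂_1: C_1 → C_0 is given by ∂[p,q] = [q] − [p].
The 5×10 boundary matrix has rank 4 and Smith normal form diag(1,1,1,1).

∂_2: C_2 → C_1 maps a triangle to the signed sum of its edges. For instance
  ∂ace = ce − ae + ac,
  ∂abc = bc − ac + ab.
The resulting 10×5 matrix has rank 5, and its Smith normal form has invariant factors (1,1,1,1,1).

From H_k ≅ ker(∂_k) / im(∂_{k+1}) we obtain:

  H_0: rank C_0 − rank ∂_1 = 5 − 4 = 1, and the invariant factors of ∂_1 are all 1, so H_0 = Z.
  H_1: rank ker ∂_1 − rank ∂_2 = (10 − 4) − 5 = 1, and the invariant factors of ∂_2 are all 1, so H_1 = Z.
  H_2: rank ker ∂_2 − rank ∂_3 = (5 − 5) − 0 = 0, and there is no ∂_3, so H_2 = 0.

As a check, the Euler characteristic is 5 − 10 + 5 = 0, which agrees with 1 − 1 + 0 = 0.

H_0 ≅ Z,  H_1 ≅ Z,  H_2 = 0.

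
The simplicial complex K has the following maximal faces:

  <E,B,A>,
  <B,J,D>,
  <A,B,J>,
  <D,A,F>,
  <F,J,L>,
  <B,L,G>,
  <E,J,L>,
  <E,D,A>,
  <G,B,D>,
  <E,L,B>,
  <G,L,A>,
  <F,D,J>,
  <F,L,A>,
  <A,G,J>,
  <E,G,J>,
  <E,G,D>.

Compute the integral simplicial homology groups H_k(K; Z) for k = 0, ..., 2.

We work with the vertex ordering A < B < D < E < F < G < J < L. The simplices of K, each written with vertices in increasing order, are:

  0-simplices (8): A, B, D, E, F, G, J, L
  1-simplices (24): AB, AD, AE, AF, AG, AJ, AL, BD, BE, BG, BJ, BL, DE, DF, DG, DJ, EG, EJ, EL, FJ, FL, GJ, GL, JL
  2-simplices (16): ABE, ABJ, ADE, ADF, AFL, AGJ, AGL, BDG, BDJ, BEL, BGL, DEG, DFJ, EGJ, EJL, FJL

giving chain groups C_0 ≅ Z^8, C_1 ≅ Z^24, C_2 ≅ Z^16.

The boundary map ∂_1: C_1 → C_0 maps an edge to its endpoints' difference, ∂[p,q] = q − p.
The 8×24 boundary matrix has rank 7 and Smith normal form diag(1,1,1,1,1,1,1).

Boundary ∂_2: C_2 → C_1 acts by ∂[p,q,r] = [q,r] − [p,r] + [p,q]. For instance
  ∂EGJ = GJ − EJ + EG,
  ∂DFJ = FJ − DJ + DF.
The resulting 24×16 matrix has rank 15, and its Smith normal form has invariant factors (1,1,1,1,1,1,1,1,1,1,1,1,1,1,1).

Now H_k = ker ∂_k / im ∂_{k+1}, so:

  H_0: rank C_0 − rank ∂_1 = 8 − 7 = 1, and the invariant factors of ∂_1 are all 1, so H_0 = Z.
  H_1: rank ker ∂_1 − rank ∂_2 = (24 − 7) − 15 = 2, and the invariant factors of ∂_2 are all 1, so H_1 = Z^2.
  H_2: rank ker ∂_2 − rank ∂_3 = (16 − 15) − 0 = 1, and there is no ∂_3, so H_2 = Z.

H_0 = Z,  H_1 = Z^2,  H_2 = Z.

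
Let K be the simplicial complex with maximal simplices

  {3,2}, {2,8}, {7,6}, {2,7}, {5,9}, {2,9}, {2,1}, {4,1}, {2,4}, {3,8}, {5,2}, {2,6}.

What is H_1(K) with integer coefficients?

Take the total order 1 < 2 < 3 < 4 < 5 < 6 < 7 < 8 < 9 on the vertex set. Then K (dimension 1) consists of the simplices:

  0-simplices (9): [1], [2], [3], [4], [5], [6], [7], [8], [9]
  1-simplices (12): [1,2], [1,4], [2,3], [2,4], [2,5], [2,6], [2,7], [2,8], [2,9], [3,8], [5,9], [6,7]

so the chain groups are C_0 ≅ Z^9, C_1 ≅ Z^12.

∂_1: C_1 → C_0 maps an edge to its endpoints' difference, ∂[p,q] = q − p.
The resulting 9×12 matrix has rank 8, and its Smith normal form has invariant factors (1,1,1,1,1,1,1,1).

Computing H_k = (kernel of ∂_k) / (image of ∂_{k+1}):

  H_1: rank ker ∂_1 − rank ∂_2 = (12 − 8) − 0 = 4, and there is no ∂_2, so H_1 ≅ Z^4.

H_1 ≅ Z^4.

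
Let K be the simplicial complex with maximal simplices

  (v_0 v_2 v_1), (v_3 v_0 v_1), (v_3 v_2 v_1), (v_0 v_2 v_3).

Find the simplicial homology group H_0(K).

H_0 ≅ Z.

Take the total order v_0 < v_1 < v_2 < v_3 on the vertex set. Then K (dimension 2) consists of the simplices:

  0-simplices (4): [v_0], [v_1], [v_2], [v_3]
  1-simplices (6): [v_0,v_1], [v_0,v_2], [v_0,v_3], [v_1,v_2], [v_1,v_3], [v_2,v_3]
  2-simplices (4): [v_0,v_1,v_2], [v_0,v_1,v_3], [v_0,v_2,v_3], [v_1,v_2,v_3]

giving chain groups C_0 ≅ Z^4, C_1 ≅ Z^6, C_2 ≅ Z^4.

The boundary map ∂_1: C_1 → C_0 sends each edge [p,q] (with p < q) to q − p.
As a 4×6 matrix over Z this has rank 3, with invariant factors (1,1,1).

The boundary map ∂_2: C_2 → C_1 maps a triangle to the signed sum of its edges. For instance
  ∂[v_0,v_1,v_3] = [v_1,v_3] − [v_0,v_3] + [v_0,v_1],
  ∂[v_1,v_2,v_3] = [v_2,v_3] − [v_1,v_3] + [v_1,v_2].
The 6×4 boundary matrix has rank 3 and Smith normal form diag(1,1,1).

Computing H_k = (kernel of ∂_k) / (image of ∂_{k+1}):

  H_0: rank C_0 − rank ∂_1 = 4 − 3 = 1, and the invariant factors of ∂_1 are all 1, so H_0 ≅ Z.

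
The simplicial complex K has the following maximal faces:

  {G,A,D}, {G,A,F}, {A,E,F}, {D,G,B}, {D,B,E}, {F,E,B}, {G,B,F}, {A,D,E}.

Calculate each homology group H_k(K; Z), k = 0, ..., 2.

H_0 ≅ Z,  H_1 = 0,  H_2 ≅ Z.

We work with the vertex ordering A < B < D < E < F < G. The simplices of K, each written with vertices in increasing order, are:

  0-simplices (6): A, B, D, E, F, G
  1-simplices (12): AD, AE, AF, AG, BD, BE, BF, BG, DE, DG, EF, FG
  2-simplices (8): ADE, ADG, AEF, AFG, BDE, BDG, BEF, BFG

so the chain groups are C_0 ≅ Z^6, C_1 ≅ Z^12, C_2 ≅ Z^8.

∂_1: C_1 → C_0 sends each edge [p,q] (with p < q) to q − p. For instance
  ∂BD = D − B.
As a 6×12 matrix over Z this has rank 5, with invariant factors (1,1,1,1,1).

The boundary map ∂_2: C_2 → C_1 sends each 2-simplex [p,q,r] to [q,r] − [p,r] + [p,q]. For instance
  ∂AFG = FG − AG + AF,
  ∂AEF = EF − AF + AE.
The 12×8 boundary matrix has rank 7 and Smith normal form diag(1,1,1,1,1,1,1).

Reading off H_k = ker ∂_k / im ∂_{k+1}:

  H_0: rank C_0 − rank ∂_1 = 6 − 5 = 1, and the invariant factors of ∂_1 are all 1, so H_0 ≅ Z.
  H_1: rank ker ∂_1 − rank ∂_2 = (12 − 5) − 7 = 0, and the invariant factors of ∂_2 are all 1, so H_1 ≅ 0.
  H_2: rank ker ∂_2 − rank ∂_3 = (8 − 7) − 0 = 1, and there is no ∂_3, so H_2 ≅ Z.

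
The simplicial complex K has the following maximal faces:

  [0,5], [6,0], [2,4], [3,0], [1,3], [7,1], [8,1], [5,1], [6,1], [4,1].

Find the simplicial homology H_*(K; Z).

H_0 = Z,  H_1 = Z^2.

We work with the vertex ordering 0 < 1 < 2 < 3 < 4 < 5 < 6 < 7 < 8. The simplices of K, each written with vertices in increasing order, are:

  0-simplices (9): [0], [1], [2], [3], [4], [5], [6], [7], [8]
  1-simplices (10): [0,3], [0,5], [0,6], [1,3], [1,4], [1,5], [1,6], [1,7], [1,8], [2,4]

Hence C_0 ≅ Z^9, C_1 ≅ Z^10.

∂_1: C_1 → C_0 is given by ∂[p,q] = [q] − [p]. For instance
  ∂[1,8] = [8] − [1].
This gives a 9×10 integer matrix of rank 8; reducing to Smith normal form yields diagonal entries (1,1,1,1,1,1,1,1).

Now H_k = ker ∂_k / im ∂_{k+1}, so:

  H_0: rank C_0 − rank ∂_1 = 9 − 8 = 1, and the invariant factors of ∂_1 are all 1, so H_0 = Z.
  H_1: rank ker ∂_1 − rank ∂_2 = (10 − 8) − 0 = 2, and there is no ∂_2, so H_1 = Z^2.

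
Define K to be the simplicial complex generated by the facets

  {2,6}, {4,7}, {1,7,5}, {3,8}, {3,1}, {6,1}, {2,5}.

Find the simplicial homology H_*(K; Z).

H_0 = Z,  H_1 = Z,  H_2 = 0.

Take the total order 1 < 2 < 3 < 4 < 5 < 6 < 7 < 8 on the vertex set. Then K (dimension 2) consists of the simplices:

  0-simplices (8): [1], [2], [3], [4], [5], [6], [7], [8]
  1-simplices (9): [1,3], [1,5], [1,6], [1,7], [2,5], [2,6], [3,8], [4,7], [5,7]
  2-simplices (1): [1,5,7]

Hence C_0 ≅ Z^8, C_1 ≅ Z^9, C_2 ≅ Z^1.

∂_1: C_1 → C_0 sends each edge [p,q] (with p < q) to q − p. For instance
  ∂[2,5] = [5] − [2].
The 8×9 boundary matrix has rank 7 and Smith normal form diag(1,1,1,1,1,1,1).

Boundary ∂_2: C_2 → C_1 maps a triangle to the signed sum of its edges. For instance
  ∂[1,5,7] = [5,7] − [1,7] + [1,5].
The resulting 9×1 matrix has rank 1, and its Smith normal form has invariant factors (1).

Now H_k = ker ∂_k / im ∂_{k+1}, so:

  H_0: rank C_0 − rank ∂_1 = 8 − 7 = 1, and the invariant factors of ∂_1 are all 1, so H_0 ≅ Z.
  H_1: rank ker ∂_1 − rank ∂_2 = (9 − 7) − 1 = 1, and the invariant factors of ∂_2 are all 1, so H_1 ≅ Z.
  H_2: rank ker ∂_2 − rank ∂_3 = (1 − 1) − 0 = 0, and there is no ∂_3, so H_2 ≅ 0.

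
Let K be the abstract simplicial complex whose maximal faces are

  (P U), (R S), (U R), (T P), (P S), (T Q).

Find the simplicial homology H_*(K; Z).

We work with the vertex ordering P < Q < R < S < T < U. The simplices of K, each written with vertices in increasing order, are:

  0-simplices (6): P, Q, R, S, T, U
  1-simplices (6): PS, PT, PU, QT, RS, RU

giving chain groups C_0 ≅ Z^6, C_1 ≅ Z^6.

∂_1: C_1 → C_0 maps an edge to its endpoints' difference, ∂[p,q] = q − p.
The 6×6 boundary matrix has rank 5 and Smith normal form diag(1,1,1,1,1).

Now H_k = ker ∂_k / im ∂_{k+1}, so:

  H_0: rank C_0 − rank ∂_1 = 6 − 5 = 1, and the invariant factors of ∂_1 are all 1, so H_0 = Z.
  H_1: rank ker ∂_1 − rank ∂_2 = (6 − 5) − 0 = 1, and there is no ∂_2, so H_1 = Z.

As a check, the Euler characteristic is 6 − 6 = 0, which agrees with 1 − 1 = 0.

H_0 = Z,  H_1 = Z.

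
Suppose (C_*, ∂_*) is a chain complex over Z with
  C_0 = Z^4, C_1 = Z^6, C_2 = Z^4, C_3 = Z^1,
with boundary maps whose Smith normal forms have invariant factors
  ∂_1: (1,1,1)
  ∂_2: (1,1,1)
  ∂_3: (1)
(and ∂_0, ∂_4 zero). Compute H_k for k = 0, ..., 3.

H_0 = Z,  H_1 = 0,  H_2 = 0,  H_3 = 0.

H_0: b_0 = 4 − 0 − 3 = 1; torsion from ∂_1 factors > 1: none. So H_0 = Z.
H_1: b_1 = 6 − 3 − 3 = 0; torsion from ∂_2 factors > 1: none. So H_1 = 0.
H_2: b_2 = 4 − 3 − 1 = 0; torsion from ∂_3 factors > 1: none. So H_2 = 0.
H_3: b_3 = 1 − 1 − 0 = 0; torsion from ∂_4 factors > 1: none. So H_3 = 0.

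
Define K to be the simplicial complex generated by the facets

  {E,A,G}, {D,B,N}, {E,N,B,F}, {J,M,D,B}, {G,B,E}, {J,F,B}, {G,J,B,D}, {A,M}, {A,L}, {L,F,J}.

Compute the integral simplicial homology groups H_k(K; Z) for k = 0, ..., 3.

Fix the vertex order A < B < D < E < F < G < J < L < M < N and write every simplex with vertices in increasing order. Then dim K = 3 and the simplices of K are:

  0-simplices (10): A, B, D, E, F, G, J, L, M, N
  1-simplices (24): AE, AG, AL, AM, BD, BE, BF, BG, BJ, BM, BN, DG, DJ, DM, DN, EF, EG, EN, FJ, FL, FN, GJ, JL, JM
  2-simplices (16): AEG, BDG, BDJ, BDM, BDN, BEF, BEG, BEN, BFJ, BFN, BGJ, BJM, DGJ, DJM, EFN, FJL
  3-simplices (3): BDGJ, BDJM, BEFN

giving chain groups C_0 ≅ Z^10, C_1 ≅ Z^24, C_2 ≅ Z^16, C_3 ≅ Z^3.

Boundary ∂_1: C_1 → C_0 maps an edge to its endpoints' difference, ∂[p,q] = q − p. For instance
  ∂AG = G − A.
The 10×24 boundary matrix has rank 9 and Smith normal form diag(1,1,1,1,1,1,1,1,1).

Boundary ∂_2: C_2 → C_1 sends each 2-simplex [p,q,r] to [q,r] − [p,r] + [p,q]. For instance
  ∂BEF = EF − BF + BE,
  ∂BDG = DG − BG + BD.
This gives a 24×16 integer matrix of rank 13; reducing to Smith normal form yields diagonal entries (1,1,1,1,1,1,1,1,1,1,1,1,1).

Boundary ∂_3: C_3 → C_2 sends each 3-simplex σ to the alternating sum Σ_i (−1)^i (σ with its i-th vertex removed). For instance
  ∂BEFN = EFN − BFN + BEN − BEF,
  ∂BDJM = DJM − BJM + BDM − BDJ.
The 16×3 boundary matrix has rank 3 and Smith normal form diag(1,1,1).

Now H_k = ker ∂_k / im ∂_{k+1}, so:

  H_0: rank C_0 − rank ∂_1 = 10 − 9 = 1, and the invariant factors of ∂_1 are all 1, so H_0 = Z.
  H_1: rank ker ∂_1 − rank ∂_2 = (24 − 9) − 13 = 2, and the invariant factors of ∂_2 are all 1, so H_1 = Z^2.
  H_2: rank ker ∂_2 − rank ∂_3 = (16 − 13) − 3 = 0, and the invariant factors of ∂_3 are all 1, so H_2 = 0.
  H_3: rank ker ∂_3 − rank ∂_4 = (3 − 3) − 0 = 0, and there is no ∂_4, so H_3 = 0.

H_0 ≅ Z,  H_1 ≅ Z^2,  H_2 = 0,  H_3 = 0.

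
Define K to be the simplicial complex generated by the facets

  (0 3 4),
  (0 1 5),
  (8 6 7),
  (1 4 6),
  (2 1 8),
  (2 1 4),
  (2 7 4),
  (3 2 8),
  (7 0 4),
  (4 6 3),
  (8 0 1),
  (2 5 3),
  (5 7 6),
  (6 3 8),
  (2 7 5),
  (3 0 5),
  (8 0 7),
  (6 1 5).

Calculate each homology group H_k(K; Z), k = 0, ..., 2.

H_0 ≅ Z,  H_1 ≅ Z^2,  H_2 ≅ Z.

Take the total order 0 < 1 < 2 < 3 < 4 < 5 < 6 < 7 < 8 on the vertex set. Then K (dimension 2) consists of the simplices:

  0-simplices (9): [0], [1], [2], [3], [4], [5], [6], [7], [8]
  1-simplices (27): (27 of them)
  2-simplices (18): [0,1,5], [0,1,8], [0,3,4], [0,3,5], [0,4,7], [0,7,8], [1,2,4], [1,2,8], [1,4,6], [1,5,6], [2,3,5], [2,3,8], [2,4,7], [2,5,7], [3,4,6], [3,6,8], [5,6,7], [6,7,8]

so the chain groups are C_0 ≅ Z^9, C_1 ≅ Z^27, C_2 ≅ Z^18.

The boundary map ∂_1: C_1 → C_0 is given by ∂[p,q] = [q] − [p].
This gives a 9×27 integer matrix of rank 8; reducing to Smith normal form yields diagonal entries (1,1,1,1,1,1,1,1).

∂_2: C_2 → C_1 maps a triangle to the signed sum of its edges. For instance
  ∂[0,4,7] = [4,7] − [0,7] + [0,4],
  ∂[1,5,6] = [5,6] − [1,6] + [1,5].
This gives a 27×18 integer matrix of rank 17; reducing to Smith normal form yields diagonal entries (1,1,1,1,1,1,1,1,1,1,1,1,1,1,1,1,1).

Computing H_k = (kernel of ∂_k) / (image of ∂_{k+1}):

  H_0: rank C_0 − rank ∂_1 = 9 − 8 = 1, and the invariant factors of ∂_1 are all 1, so H_0 = Z.
  H_1: rank ker ∂_1 − rank ∂_2 = (27 − 8) − 17 = 2, and the invariant factors of ∂_2 are all 1, so H_1 = Z^2.
  H_2: rank ker ∂_2 − rank ∂_3 = (18 − 17) − 0 = 1, and there is no ∂_3, so H_2 = Z.

(K is a triangulation of the torus T^2.)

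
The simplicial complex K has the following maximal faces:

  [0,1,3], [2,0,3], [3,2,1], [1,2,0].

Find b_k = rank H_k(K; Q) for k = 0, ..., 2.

Take the total order 0 < 1 < 2 < 3 on the vertex set. Then K (dimension 2) consists of the simplices:

  0-simplices (4): [0], [1], [2], [3]
  1-simplices (6): [0,1], [0,2], [0,3], [1,2], [1,3], [2,3]
  2-simplices (4): [0,1,2], [0,1,3], [0,2,3], [1,2,3]

Hence C_0 ≅ Z^4, C_1 ≅ Z^6, C_2 ≅ Z^4.

Boundary ∂_1: C_1 → C_0 sends each edge [p,q] (with p < q) to q − p.
As a 4×6 matrix over Z this has rank 3, with invariant factors (1,1,1).

∂_2: C_2 → C_1 acts by ∂[p,q,r] = [q,r] − [p,r] + [p,q]. For instance
  ∂[0,2,3] = [2,3] − [0,3] + [0,2],
  ∂[0,1,2] = [1,2] − [0,2] + [0,1].
The resulting 6×4 matrix has rank 3, and its Smith normal form has invariant factors (1,1,1).

Computing H_k = (kernel of ∂_k) / (image of ∂_{k+1}):

  H_0: rank C_0 − rank ∂_1 = 4 − 3 = 1, and the invariant factors of ∂_1 are all 1, so H_0 ≅ Z.
  H_1: rank ker ∂_1 − rank ∂_2 = (6 − 3) − 3 = 0, and the invariant factors of ∂_2 are all 1, so H_1 ≅ 0.
  H_2: rank ker ∂_2 − rank ∂_3 = (4 − 3) − 0 = 1, and there is no ∂_3, so H_2 ≅ Z.

As a check, the Euler characteristic is 4 − 6 + 4 = 2, which agrees with 1 − 0 + 1 = 2.
(K is a triangulation of the 2-sphere S^2.)

Hence the Betti numbers are b_0 = 1, b_1 = 0, b_2 = 1.

b_0 = 1, b_1 = 0, b_2 = 1.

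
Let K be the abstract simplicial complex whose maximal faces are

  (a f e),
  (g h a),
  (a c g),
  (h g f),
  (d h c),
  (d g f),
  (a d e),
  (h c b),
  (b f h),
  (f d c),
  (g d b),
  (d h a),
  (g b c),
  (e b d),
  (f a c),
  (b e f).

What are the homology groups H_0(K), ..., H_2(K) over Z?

H_0 ≅ Z,  H_1 ≅ Z^2,  H_2 ≅ Z.

K has 8 vertices, 24 edges, 16 triangles.
rank ∂_0 = 0, rank ∂_1 = 7 ⇒ b_0 = 8 − 0 − 7 = 1; all invariant factors of ∂_1 are 1 so no torsion. So H_0 = Z.
rank ∂_1 = 7, rank ∂_2 = 15 ⇒ b_1 = 24 − 7 − 15 = 2; all invariant factors of ∂_2 are 1 so no torsion. So H_1 = Z^2.
rank ∂_2 = 15, rank ∂_3 = 0 ⇒ b_2 = 16 − 15 − 0 = 1. So H_2 = Z.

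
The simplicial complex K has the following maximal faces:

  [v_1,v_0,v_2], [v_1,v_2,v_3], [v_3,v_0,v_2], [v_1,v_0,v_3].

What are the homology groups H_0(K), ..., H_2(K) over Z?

H_0 = Z,  H_1 = 0,  H_2 = Z.

K has 4 vertices, 6 edges, 4 triangles.
rank ∂_0 = 0, rank ∂_1 = 3 ⇒ b_0 = 4 − 0 − 3 = 1; all invariant factors of ∂_1 are 1 so no torsion. So H_0 ≅ Z.
rank ∂_1 = 3, rank ∂_2 = 3 ⇒ b_1 = 6 − 3 − 3 = 0; all invariant factors of ∂_2 are 1 so no torsion. So H_1 ≅ 0.
rank ∂_2 = 3, rank ∂_3 = 0 ⇒ b_2 = 4 − 3 − 0 = 1. So H_2 ≅ Z.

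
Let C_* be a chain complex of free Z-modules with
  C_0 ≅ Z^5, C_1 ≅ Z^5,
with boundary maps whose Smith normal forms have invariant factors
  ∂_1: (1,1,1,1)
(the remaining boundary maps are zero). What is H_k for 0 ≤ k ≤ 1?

H_0: b_0 = 5 − 0 − 4 = 1; torsion from ∂_1 factors > 1: none. So H_0 ≅ Z.
H_1: b_1 = 5 − 4 − 0 = 1; torsion from ∂_2 factors > 1: none. So H_1 ≅ Z.

H_0 ≅ Z,  H_1 ≅ Z.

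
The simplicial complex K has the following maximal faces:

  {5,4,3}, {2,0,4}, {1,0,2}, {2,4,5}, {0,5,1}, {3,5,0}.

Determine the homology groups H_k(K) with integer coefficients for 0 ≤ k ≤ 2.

Order the vertices as 0 < 1 < 2 < 3 < 4 < 5. Listing each simplex with vertices in this order, K has dimension 2 with simplices:

  0-simplices (6): [0], [1], [2], [3], [4], [5]
  1-simplices (12): [0,1], [0,2], [0,3], [0,4], [0,5], [1,2], [1,5], [2,4], [2,5], [3,4], [3,5], [4,5]
  2-simplices (6): [0,1,2], [0,1,5], [0,2,4], [0,3,5], [2,4,5], [3,4,5]

Hence C_0 ≅ Z^6, C_1 ≅ Z^12, C_2 ≅ Z^6.

The boundary map ∂_1: C_1 → C_0 sends each edge [p,q] (with p < q) to q − p.
As a 6×12 matrix over Z this has rank 5, with invariant factors (1,1,1,1,1).

∂_2: C_2 → C_1 maps a triangle to the signed sum of its edges. For instance
  ∂[2,4,5] = [4,5] − [2,5] + [2,4],
  ∂[0,1,5] = [1,5] − [0,5] + [0,1].
The resulting 12×6 matrix has rank 6, and its Smith normal form has invariant factors (1,1,1,1,1,1).

Reading off H_k = ker ∂_k / im ∂_{k+1}:

  H_0: rank C_0 − rank ∂_1 = 6 − 5 = 1, and the invariant factors of ∂_1 are all 1, so H_0 ≅ Z.
  H_1: rank ker ∂_1 − rank ∂_2 = (12 − 5) − 6 = 1, and the invariant factors of ∂_2 are all 1, so H_1 ≅ Z.
  H_2: rank ker ∂_2 − rank ∂_3 = (6 − 6) − 0 = 0, and there is no ∂_3, so H_2 ≅ 0.

As a check, the Euler characteristic is 6 − 12 + 6 = 0, which agrees with 1 − 1 + 0 = 0.

H_0 ≅ Z,  H_1 ≅ Z,  H_2 = 0.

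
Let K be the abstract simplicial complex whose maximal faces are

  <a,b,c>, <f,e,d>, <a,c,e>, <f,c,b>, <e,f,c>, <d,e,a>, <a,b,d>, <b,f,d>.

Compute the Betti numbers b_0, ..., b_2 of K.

b_0 = 1, b_1 = 0, b_2 = 1.

Take the total order a < b < c < d < e < f on the vertex set. Then K (dimension 2) consists of the simplices:

  0-simplices (6): a, b, c, d, e, f
  1-simplices (12): ab, ac, ad, ae, bc, bd, bf, ce, cf, de, df, ef
  2-simplices (8): abc, abd, ace, ade, bcf, bdf, cef, def

giving chain groups C_0 ≅ Z^6, C_1 ≅ Z^12, C_2 ≅ Z^8.

∂_1: C_1 → C_0 sends each edge [p,q] (with p < q) to q − p. For instance
  ∂bc = c − b.
The resulting 6×12 matrix has rank 5, and its Smith normal form has invariant factors (1,1,1,1,1).

The boundary map ∂_2: C_2 → C_1 acts by ∂[p,q,r] = [q,r] − [p,r] + [p,q]. For instance
  ∂cef = ef − cf + ce,
  ∂bdf = df − bf + bd.
The 12×8 boundary matrix has rank 7 and Smith normal form diag(1,1,1,1,1,1,1).

Computing H_k = (kernel of ∂_k) / (image of ∂_{k+1}):

  H_0: rank C_0 − rank ∂_1 = 6 − 5 = 1, and the invariant factors of ∂_1 are all 1, so H_0 ≅ Z.
  H_1: rank ker ∂_1 − rank ∂_2 = (12 − 5) − 7 = 0, and the invariant factors of ∂_2 are all 1, so H_1 ≅ 0.
  H_2: rank ker ∂_2 − rank ∂_3 = (8 − 7) − 0 = 1, and there is no ∂_3, so H_2 ≅ Z.

Hence the Betti numbers are b_0 = 1, b_1 = 0, b_2 = 1.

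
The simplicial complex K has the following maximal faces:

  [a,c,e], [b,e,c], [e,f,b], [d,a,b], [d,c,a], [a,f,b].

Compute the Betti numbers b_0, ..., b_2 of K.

b_0 = 1, b_1 = 1, b_2 = 0.

We work with the vertex ordering a < b < c < d < e < f. The simplices of K, each written with vertices in increasing order, are:

  0-simplices (6): a, b, c, d, e, f
  1-simplices (12): ab, ac, ad, ae, af, bc, bd, be, bf, cd, ce, ef
  2-simplices (6): abd, abf, acd, ace, bce, bef

giving chain groups C_0 ≅ Z^6, C_1 ≅ Z^12, C_2 ≅ Z^6.

The boundary map ∂_1: C_1 → C_0 is given by ∂[p,q] = [q] − [p].
As a 6×12 matrix over Z this has rank 5, with invariant factors (1,1,1,1,1).

Boundary ∂_2: C_2 → C_1 maps a triangle to the signed sum of its edges. For instance
  ∂abd = bd − ad + ab,
  ∂acd = cd − ad + ac.
The 12×6 boundary matrix has rank 6 and Smith normal form diag(1,1,1,1,1,1).

Computing H_k = (kernel of ∂_k) / (image of ∂_{k+1}):

  H_0: rank C_0 − rank ∂_1 = 6 − 5 = 1, and the invariant factors of ∂_1 are all 1, so H_0 = Z.
  H_1: rank ker ∂_1 − rank ∂_2 = (12 − 5) − 6 = 1, and the invariant factors of ∂_2 are all 1, so H_1 = Z.
  H_2: rank ker ∂_2 − rank ∂_3 = (6 − 6) − 0 = 0, and there is no ∂_3, so H_2 = 0.

(K is a triangulation of the cylinder S^1 x I.)

Hence the Betti numbers are b_0 = 1, b_1 = 1, b_2 = 0.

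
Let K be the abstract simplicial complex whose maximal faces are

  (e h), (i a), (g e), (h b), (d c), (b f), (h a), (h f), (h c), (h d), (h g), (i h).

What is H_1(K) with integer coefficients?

Take the total order a < b < c < d < e < f < g < h < i on the vertex set. Then K (dimension 1) consists of the simplices:

  0-simplices (9): a, b, c, d, e, f, g, h, i
  1-simplices (12): ah, ai, bf, bh, cd, ch, dh, eg, eh, fh, gh, hi

Hence C_0 ≅ Z^9, C_1 ≅ Z^12.

The boundary map ∂_1: C_1 → C_0 is given by ∂[p,q] = [q] − [p]. For instance
  ∂gh = h − g.
This gives a 9×12 integer matrix of rank 8; reducing to Smith normal form yields diagonal entries (1,1,1,1,1,1,1,1).

Computing H_k = (kernel of ∂_k) / (image of ∂_{k+1}):

  H_1: rank ker ∂_1 − rank ∂_2 = (12 − 8) − 0 = 4, and there is no ∂_2, so H_1 ≅ Z^4.

H_1 ≅ Z^4.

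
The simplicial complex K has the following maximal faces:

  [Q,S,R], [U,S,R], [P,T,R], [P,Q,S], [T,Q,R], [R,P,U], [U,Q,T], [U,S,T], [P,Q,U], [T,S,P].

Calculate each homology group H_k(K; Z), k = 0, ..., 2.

K has 6 vertices, 15 edges, 10 triangles.
rank ∂_0 = 0, rank ∂_1 = 5 ⇒ b_0 = 6 − 0 − 5 = 1; all invariant factors of ∂_1 are 1 so no torsion. So H_0 = Z.
rank ∂_1 = 5, rank ∂_2 = 10 ⇒ b_1 = 15 − 5 − 10 = 0; ∂_2 has invariant factor(s) [2] giving torsion. So H_1 = Z/2.
rank ∂_2 = 10, rank ∂_3 = 0 ⇒ b_2 = 10 − 10 − 0 = 0. So H_2 = 0.

H_0 = Z,  H_1 = Z/2,  H_2 = 0.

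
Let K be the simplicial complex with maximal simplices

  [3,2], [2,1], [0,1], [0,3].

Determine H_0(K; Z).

We work with the vertex ordering 0 < 1 < 2 < 3. The simplices of K, each written with vertices in increasing order, are:

  0-simplices (4): [0], [1], [2], [3]
  1-simplices (4): [0,1], [0,3], [1,2], [2,3]

giving chain groups C_0 ≅ Z^4, C_1 ≅ Z^4.

The boundary map ∂_1: C_1 → C_0 sends each edge [p,q] (with p < q) to q − p. For instance
  ∂[0,3] = [3] − [0].
The resulting 4×4 matrix has rank 3, and its Smith normal form has invariant factors (1,1,1).

From H_k ≅ ker(∂_k) / im(∂_{k+1}) we obtain:

  H_0: rank C_0 − rank ∂_1 = 4 − 3 = 1, and the invariant factors of ∂_1 are all 1, so H_0 = Z.

(K is a triangulation of the circle S^1.)

H_0 = Z.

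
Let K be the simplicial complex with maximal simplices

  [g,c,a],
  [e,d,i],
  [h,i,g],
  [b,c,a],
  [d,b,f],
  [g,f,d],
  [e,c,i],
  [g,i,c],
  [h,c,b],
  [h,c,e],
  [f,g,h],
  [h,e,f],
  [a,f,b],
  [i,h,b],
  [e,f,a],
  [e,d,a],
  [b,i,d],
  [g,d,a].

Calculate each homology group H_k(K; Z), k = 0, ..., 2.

Fix the vertex order a < b < c < d < e < f < g < h < i and write every simplex with vertices in increasing order. Then dim K = 2 and the simplices of K are:

  0-simplices (9): a, b, c, d, e, f, g, h, i
  1-simplices (27): ab, ac, ad, ae, af, ag, bc, bd, bf, bh, bi, ce, cg, ch, ci, de, df, dg, di, ef, eh, ei, fg, fh, gh, gi, hi
  2-simplices (18): abc, abf, acg, ade, adg, aef, bch, bdf, bdi, bhi, ceh, cei, cgi, dei, dfg, efh, fgh, ghi

giving chain groups C_0 ≅ Z^9, C_1 ≅ Z^27, C_2 ≅ Z^18.

Boundary ∂_1: C_1 → C_0 sends each edge [p,q] (with p < q) to q − p.
The 9×27 boundary matrix has rank 8 and Smith normal form diag(1,1,1,1,1,1,1,1).

The boundary map ∂_2: C_2 → C_1 maps a triangle to the signed sum of its edges. For instance
  ∂aef = ef − af + ae,
  ∂abf = bf − af + ab.
This gives a 27×18 integer matrix of rank 18; reducing to Smith normal form yields diagonal entries (1,1,1,1,1,1,1,1,1,1,1,1,1,1,1,1,1,2).

Reading off H_k = ker ∂_k / im ∂_{k+1}:

  H_0: rank C_0 − rank ∂_1 = 9 − 8 = 1, and the invariant factors of ∂_1 are all 1, so H_0 ≅ Z.
  H_1: rank ker ∂_1 − rank ∂_2 = (27 − 8) − 18 = 1, and ∂_2 has invariant factor 2 > 1, so H_1 ≅ Z × Z/2.
  H_2: rank ker ∂_2 − rank ∂_3 = (18 − 18) − 0 = 0, and there is no ∂_3, so H_2 ≅ 0.

H_0 ≅ Z,  H_1 ≅ Z × Z/2,  H_2 = 0.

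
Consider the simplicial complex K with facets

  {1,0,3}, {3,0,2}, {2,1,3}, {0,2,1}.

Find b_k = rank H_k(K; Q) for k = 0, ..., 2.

Fix the vertex order 0 < 1 < 2 < 3 and write every simplex with vertices in increasing order. Then dim K = 2 and the simplices of K are:

  0-simplices (4): [0], [1], [2], [3]
  1-simplices (6): [0,1], [0,2], [0,3], [1,2], [1,3], [2,3]
  2-simplices (4): [0,1,2], [0,1,3], [0,2,3], [1,2,3]

Hence C_0 ≅ Z^4, C_1 ≅ Z^6, C_2 ≅ Z^4.

∂_1: C_1 → C_0 sends each edge [p,q] (with p < q) to q − p.
The 4×6 boundary matrix has rank 3 and Smith normal form diag(1,1,1).

Boundary ∂_2: C_2 → C_1 acts by ∂[p,q,r] = [q,r] − [p,r] + [p,q]. For instance
  ∂[0,1,3] = [1,3] − [0,3] + [0,1],
  ∂[1,2,3] = [2,3] − [1,3] + [1,2].
The 6×4 boundary matrix has rank 3 and Smith normal form diag(1,1,1).

From H_k ≅ ker(∂_k) / im(∂_{k+1}) we obtain:

  H_0: rank C_0 − rank ∂_1 = 4 − 3 = 1, and the invariant factors of ∂_1 are all 1, so H_0 = Z.
  H_1: rank ker ∂_1 − rank ∂_2 = (6 − 3) − 3 = 0, and the invariant factors of ∂_2 are all 1, so H_1 = 0.
  H_2: rank ker ∂_2 − rank ∂_3 = (4 − 3) − 0 = 1, and there is no ∂_3, so H_2 = Z.

As a check, the Euler characteristic is 4 − 6 + 4 = 2, which agrees with 1 − 0 + 1 = 2.

Hence the Betti numbers are b_0 = 1, b_1 = 0, b_2 = 1.

b_0 = 1, b_1 = 0, b_2 = 1.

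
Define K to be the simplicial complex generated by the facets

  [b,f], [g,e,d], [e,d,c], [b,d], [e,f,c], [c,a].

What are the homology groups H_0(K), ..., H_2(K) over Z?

H_0 = Z,  H_1 = Z,  H_2 = 0.

We work with the vertex ordering a < b < c < d < e < f < g. The simplices of K, each written with vertices in increasing order, are:

  0-simplices (7): a, b, c, d, e, f, g
  1-simplices (10): ac, bd, bf, cd, ce, cf, de, dg, ef, eg
  2-simplices (3): cde, cef, deg

giving chain groups C_0 ≅ Z^7, C_1 ≅ Z^10, C_2 ≅ Z^3.

The boundary map ∂_1: C_1 → C_0 maps an edge to its endpoints' difference, ∂[p,q] = q − p. For instance
  ∂cf = f − c.
The resulting 7×10 matrix has rank 6, and its Smith normal form has invariant factors (1,1,1,1,1,1).

∂_2: C_2 → C_1 maps a triangle to the signed sum of its edges. For instance
  ∂cef = ef − cf + ce,
  ∂deg = eg − dg + de.
The 10×3 boundary matrix has rank 3 and Smith normal form diag(1,1,1).

Reading off H_k = ker ∂_k / im ∂_{k+1}:

  H_0: rank C_0 − rank ∂_1 = 7 − 6 = 1, and the invariant factors of ∂_1 are all 1, so H_0 = Z.
  H_1: rank ker ∂_1 − rank ∂_2 = (10 − 6) − 3 = 1, and the invariant factors of ∂_2 are all 1, so H_1 = Z.
  H_2: rank ker ∂_2 − rank ∂_3 = (3 − 3) − 0 = 0, and there is no ∂_3, so H_2 = 0.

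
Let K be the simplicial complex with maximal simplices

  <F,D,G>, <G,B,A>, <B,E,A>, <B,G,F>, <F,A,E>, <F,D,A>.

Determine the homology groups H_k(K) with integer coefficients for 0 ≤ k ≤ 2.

K has 6 vertices, 12 edges, 6 triangles.
rank ∂_0 = 0, rank ∂_1 = 5 ⇒ b_0 = 6 − 0 − 5 = 1; all invariant factors of ∂_1 are 1 so no torsion. So H_0 ≅ Z.
rank ∂_1 = 5, rank ∂_2 = 6 ⇒ b_1 = 12 − 5 − 6 = 1; all invariant factors of ∂_2 are 1 so no torsion. So H_1 ≅ Z.
rank ∂_2 = 6, rank ∂_3 = 0 ⇒ b_2 = 6 − 6 − 0 = 0. So H_2 ≅ 0.

H_0 ≅ Z,  H_1 ≅ Z,  H_2 = 0.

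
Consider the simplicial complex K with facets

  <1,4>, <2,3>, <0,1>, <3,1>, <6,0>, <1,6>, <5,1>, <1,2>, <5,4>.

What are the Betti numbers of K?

b_0 = 1, b_1 = 3.

Order the vertices as 0 < 1 < 2 < 3 < 4 < 5 < 6. Listing each simplex with vertices in this order, K has dimension 1 with simplices:

  0-simplices (7): [0], [1], [2], [3], [4], [5], [6]
  1-simplices (9): [0,1], [0,6], [1,2], [1,3], [1,4], [1,5], [1,6], [2,3], [4,5]

Hence C_0 ≅ Z^7, C_1 ≅ Z^9.

Boundary ∂_1: C_1 → C_0 is given by ∂[p,q] = [q] − [p].
This gives a 7×9 integer matrix of rank 6; reducing to Smith normal form yields diagonal entries (1,1,1,1,1,1).

Reading off H_k = ker ∂_k / im ∂_{k+1}:

  H_0: rank C_0 − rank ∂_1 = 7 − 6 = 1, and the invariant factors of ∂_1 are all 1, so H_0 ≅ Z.
  H_1: rank ker ∂_1 − rank ∂_2 = (9 − 6) − 0 = 3, and there is no ∂_2, so H_1 ≅ Z^3.

Hence the Betti numbers are b_0 = 1, b_1 = 3.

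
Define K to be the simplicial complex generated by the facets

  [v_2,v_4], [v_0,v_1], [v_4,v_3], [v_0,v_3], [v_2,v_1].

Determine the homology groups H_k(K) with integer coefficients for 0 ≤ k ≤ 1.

H_0 = Z,  H_1 = Z.

We work with the vertex ordering v_0 < v_1 < v_2 < v_3 < v_4. The simplices of K, each written with vertices in increasing order, are:

  0-simplices (5): [v_0], [v_1], [v_2], [v_3], [v_4]
  1-simplices (5): [v_0,v_1], [v_0,v_3], [v_1,v_2], [v_2,v_4], [v_3,v_4]

so the chain groups are C_0 ≅ Z^5, C_1 ≅ Z^5.

The boundary map ∂_1: C_1 → C_0 is given by ∂[p,q] = [q] − [p]. For instance
  ∂[v_2,v_4] = [v_4] − [v_2].
This gives a 5×5 integer matrix of rank 4; reducing to Smith normal form yields diagonal entries (1,1,1,1).

From H_k ≅ ker(∂_k) / im(∂_{k+1}) we obtain:

  H_0: rank C_0 − rank ∂_1 = 5 − 4 = 1, and the invariant factors of ∂_1 are all 1, so H_0 = Z.
  H_1: rank ker ∂_1 − rank ∂_2 = (5 − 4) − 0 = 1, and there is no ∂_2, so H_1 = Z.

(K is a triangulation of the circle S^1.)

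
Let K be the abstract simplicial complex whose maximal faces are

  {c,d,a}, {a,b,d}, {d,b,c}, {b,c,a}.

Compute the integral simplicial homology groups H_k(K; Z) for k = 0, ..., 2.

Take the total order a < b < c < d on the vertex set. Then K (dimension 2) consists of the simplices:

  0-simplices (4): a, b, c, d
  1-simplices (6): ab, ac, ad, bc, bd, cd
  2-simplices (4): abc, abd, acd, bcd

Hence C_0 ≅ Z^4, C_1 ≅ Z^6, C_2 ≅ Z^4.

Boundary ∂_1: C_1 → C_0 is given by ∂[p,q] = [q] − [p].
As a 4×6 matrix over Z this has rank 3, with invariant factors (1,1,1).

∂_2: C_2 → C_1 acts by ∂[p,q,r] = [q,r] − [p,r] + [p,q]. For instance
  ∂bcd = cd − bd + bc,
  ∂abc = bc − ac + ab.
As a 6×4 matrix over Z this has rank 3, with invariant factors (1,1,1).

Computing H_k = (kernel of ∂_k) / (image of ∂_{k+1}):

  H_0: rank C_0 − rank ∂_1 = 4 − 3 = 1, and the invariant factors of ∂_1 are all 1, so H_0 = Z.
  H_1: rank ker ∂_1 − rank ∂_2 = (6 − 3) − 3 = 0, and the invariant factors of ∂_2 are all 1, so H_1 = 0.
  H_2: rank ker ∂_2 − rank ∂_3 = (4 − 3) − 0 = 1, and there is no ∂_3, so H_2 = Z.

As a check, the Euler characteristic is 4 − 6 + 4 = 2, which agrees with 1 − 0 + 1 = 2.

H_0 = Z,  H_1 = 0,  H_2 = Z.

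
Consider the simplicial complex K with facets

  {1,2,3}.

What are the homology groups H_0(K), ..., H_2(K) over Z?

K has 3 vertices, 3 edges, 1 triangle.
rank ∂_0 = 0, rank ∂_1 = 2 ⇒ b_0 = 3 − 0 − 2 = 1; all invariant factors of ∂_1 are 1 so no torsion. So H_0 = Z.
rank ∂_1 = 2, rank ∂_2 = 1 ⇒ b_1 = 3 − 2 − 1 = 0; all invariant factors of ∂_2 are 1 so no torsion. So H_1 = 0.
rank ∂_2 = 1, rank ∂_3 = 0 ⇒ b_2 = 1 − 1 − 0 = 0. So H_2 = 0.

H_0 = Z,  H_1 = 0,  H_2 = 0.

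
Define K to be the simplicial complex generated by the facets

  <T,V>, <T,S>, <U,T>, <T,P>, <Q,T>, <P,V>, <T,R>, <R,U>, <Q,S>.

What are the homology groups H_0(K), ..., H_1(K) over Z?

K has 7 vertices, 9 edges.
rank ∂_0 = 0, rank ∂_1 = 6 ⇒ b_0 = 7 − 0 − 6 = 1; all invariant factors of ∂_1 are 1 so no torsion. So H_0 = Z.
rank ∂_1 = 6, rank ∂_2 = 0 ⇒ b_1 = 9 − 6 − 0 = 3. So H_1 = Z^3.

H_0 ≅ Z,  H_1 ≅ Z^3.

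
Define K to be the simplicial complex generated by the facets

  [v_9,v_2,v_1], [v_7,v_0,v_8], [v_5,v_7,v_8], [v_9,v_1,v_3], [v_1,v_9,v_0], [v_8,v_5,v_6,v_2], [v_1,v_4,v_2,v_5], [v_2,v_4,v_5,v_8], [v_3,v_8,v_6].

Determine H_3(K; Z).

H_3 = 0.

Fix the vertex order v_0 < v_1 < v_2 < v_3 < v_4 < v_5 < v_6 < v_7 < v_8 < v_9 and write every simplex with vertices in increasing order. Then dim K = 3 and the simplices of K are:

  0-simplices (10): [v_0], [v_1], [v_2], [v_3], [v_4], [v_5], [v_6], [v_7], [v_8], [v_9]
  1-simplices (24): (24 of them)
  2-simplices (16): (16 of them)
  3-simplices (3): [v_1,v_2,v_4,v_5], [v_2,v_4,v_5,v_8], [v_2,v_5,v_6,v_8]

so the chain groups are C_0 ≅ Z^10, C_1 ≅ Z^24, C_2 ≅ Z^16, C_3 ≅ Z^3.

∂_1: C_1 → C_0 is given by ∂[p,q] = [q] − [p].
The 10×24 boundary matrix has rank 9 and Smith normal form diag(1,1,1,1,1,1,1,1,1).

The boundary map ∂_2: C_2 → C_1 acts by ∂[p,q,r] = [q,r] − [p,r] + [p,q]. For instance
  ∂[v_5,v_6,v_8] = [v_6,v_8] − [v_5,v_8] + [v_5,v_6],
  ∂[v_1,v_3,v_9] = [v_3,v_9] − [v_1,v_9] + [v_1,v_3].
The 24×16 boundary matrix has rank 13 and Smith normal form diag(1,1,1,1,1,1,1,1,1,1,1,1,1).

Boundary ∂_3: C_3 → C_2 sends each 3-simplex σ to the alternating sum Σ_i (−1)^i (σ with its i-th vertex removed). For instance
  ∂[v_1,v_2,v_4,v_5] = [v_2,v_4,v_5] − [v_1,v_4,v_5] + [v_1,v_2,v_5] − [v_1,v_2,v_4],
  ∂[v_2,v_5,v_6,v_8] = [v_5,v_6,v_8] − [v_2,v_6,v_8] + [v_2,v_5,v_8] − [v_2,v_5,v_6].
The 16×3 boundary matrix has rank 3 and Smith normal form diag(1,1,1).

From H_k ≅ ker(∂_k) / im(∂_{k+1}) we obtain:

  H_3: rank ker ∂_3 − rank ∂_4 = (3 − 3) − 0 = 0, and there is no ∂_4, so H_3 ≅ 0.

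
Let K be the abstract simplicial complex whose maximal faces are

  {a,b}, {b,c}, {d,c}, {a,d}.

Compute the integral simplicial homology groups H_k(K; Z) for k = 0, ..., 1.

H_0 = Z,  H_1 = Z.

Order the vertices as a < b < c < d. Listing each simplex with vertices in this order, K has dimension 1 with simplices:

  0-simplices (4): a, b, c, d
  1-simplices (4): ab, ad, bc, cd

giving chain groups C_0 ≅ Z^4, C_1 ≅ Z^4.

The boundary map ∂_1: C_1 → C_0 maps an edge to its endpoints' difference, ∂[p,q] = q − p.
This gives a 4×4 integer matrix of rank 3; reducing to Smith normal form yields diagonal entries (1,1,1).

From H_k ≅ ker(∂_k) / im(∂_{k+1}) we obtain:

  H_0: rank C_0 − rank ∂_1 = 4 − 3 = 1, and the invariant factors of ∂_1 are all 1, so H_0 = Z.
  H_1: rank ker ∂_1 − rank ∂_2 = (4 − 3) − 0 = 1, and there is no ∂_2, so H_1 = Z.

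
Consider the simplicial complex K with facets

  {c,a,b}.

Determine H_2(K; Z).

H_2 ≅ 0.

We work with the vertex ordering a < b < c. The simplices of K, each written with vertices in increasing order, are:

  0-simplices (3): a, b, c
  1-simplices (3): ab, ac, bc
  2-simplices (1): abc

Hence C_0 ≅ Z^3, C_1 ≅ Z^3, C_2 ≅ Z^1.

The boundary map ∂_1: C_1 → C_0 is given by ∂[p,q] = [q] − [p].
This gives a 3×3 integer matrix of rank 2; reducing to Smith normal form yields diagonal entries (1,1).

Boundary ∂_2: C_2 → C_1 sends each 2-simplex [p,q,r] to [q,r] − [p,r] + [p,q]. For instance
  ∂abc = bc − ac + ab.
The 3×1 boundary matrix has rank 1 and Smith normal form diag(1).

From H_k ≅ ker(∂_k) / im(∂_{k+1}) we obtain:

  H_2: rank ker ∂_2 − rank ∂_3 = (1 − 1) − 0 = 0, and there is no ∂_3, so H_2 = 0.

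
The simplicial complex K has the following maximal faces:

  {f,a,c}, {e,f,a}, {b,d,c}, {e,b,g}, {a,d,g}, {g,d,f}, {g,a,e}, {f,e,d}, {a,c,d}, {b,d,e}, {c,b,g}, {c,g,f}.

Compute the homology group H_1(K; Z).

H_1 ≅ Z/2.

Take the total order a < b < c < d < e < f < g on the vertex set. Then K (dimension 2) consists of the simplices:

  0-simplices (7): a, b, c, d, e, f, g
  1-simplices (18): ac, ad, ae, af, ag, bc, bd, be, bg, cd, cf, cg, de, df, dg, ef, eg, fg
  2-simplices (12): acd, acf, adg, aef, aeg, bcd, bcg, bde, beg, cfg, def, dfg

giving chain groups C_0 ≅ Z^7, C_1 ≅ Z^18, C_2 ≅ Z^12.

∂_1: C_1 → C_0 maps an edge to its endpoints' difference, ∂[p,q] = q − p.
This gives a 7×18 integer matrix of rank 6; reducing to Smith normal form yields diagonal entries (1,1,1,1,1,1).

Boundary ∂_2: C_2 → C_1 acts by ∂[p,q,r] = [q,r] − [p,r] + [p,q]. For instance
  ∂aeg = eg − ag + ae,
  ∂bcg = cg − bg + bc.
The 18×12 boundary matrix has rank 12 and Smith normal form diag(1,1,1,1,1,1,1,1,1,1,1,2).

Now H_k = ker ∂_k / im ∂_{k+1}, so:

  H_1: rank ker ∂_1 − rank ∂_2 = (18 − 6) − 12 = 0, and ∂_2 has invariant factor 2 > 1, so H_1 ≅ Z/2.

(K is a triangulation of the real projective plane RP^2.)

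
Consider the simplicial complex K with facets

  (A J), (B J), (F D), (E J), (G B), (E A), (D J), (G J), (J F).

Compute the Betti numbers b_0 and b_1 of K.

b_0 = 1, b_1 = 3.

K has 7 vertices, 9 edges.
rank ∂_0 = 0, rank ∂_1 = 6 ⇒ b_0 = 7 − 0 − 6 = 1; all invariant factors of ∂_1 are 1 so no torsion. So H_0 = Z.
rank ∂_1 = 6, rank ∂_2 = 0 ⇒ b_1 = 9 − 6 − 0 = 3. So H_1 = Z^3.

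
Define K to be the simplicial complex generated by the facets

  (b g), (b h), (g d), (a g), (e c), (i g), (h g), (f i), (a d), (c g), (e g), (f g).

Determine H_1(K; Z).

H_1 ≅ Z^4.

Order the vertices as a < b < c < d < e < f < g < h < i. Listing each simplex with vertices in this order, K has dimension 1 with simplices:

  0-simplices (9): a, b, c, d, e, f, g, h, i
  1-simplices (12): ad, ag, bg, bh, ce, cg, dg, eg, fg, fi, gh, gi

Hence C_0 ≅ Z^9, C_1 ≅ Z^12.

Boundary ∂_1: C_1 → C_0 is given by ∂[p,q] = [q] − [p].
The resulting 9×12 matrix has rank 8, and its Smith normal form has invariant factors (1,1,1,1,1,1,1,1).

From H_k ≅ ker(∂_k) / im(∂_{k+1}) we obtain:

  H_1: rank ker ∂_1 − rank ∂_2 = (12 − 8) − 0 = 4, and there is no ∂_2, so H_1 ≅ Z^4.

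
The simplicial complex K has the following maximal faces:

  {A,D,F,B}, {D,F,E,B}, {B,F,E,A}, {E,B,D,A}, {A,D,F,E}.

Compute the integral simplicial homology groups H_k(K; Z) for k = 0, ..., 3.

Fix the vertex order A < B < D < E < F and write every simplex with vertices in increasing order. Then dim K = 3 and the simplices of K are:

  0-simplices (5): A, B, D, E, F
  1-simplices (10): AB, AD, AE, AF, BD, BE, BF, DE, DF, EF
  2-simplices (10): ABD, ABE, ABF, ADE, ADF, AEF, BDE, BDF, BEF, DEF
  3-simplices (5): ABDE, ABDF, ABEF, ADEF, BDEF

so the chain groups are C_0 ≅ Z^5, C_1 ≅ Z^10, C_2 ≅ Z^10, C_3 ≅ Z^5.

∂_1: C_1 → C_0 sends each edge [p,q] (with p < q) to q − p. For instance
  ∂BE = E − B.
As a 5×10 matrix over Z this has rank 4, with invariant factors (1,1,1,1).

Boundary ∂_2: C_2 → C_1 sends each 2-simplex [p,q,r] to [q,r] − [p,r] + [p,q]. For instance
  ∂ABD = BD − AD + AB,
  ∂ADE = DE − AE + AD.
The resulting 10×10 matrix has rank 6, and its Smith normal form has invariant factors (1,1,1,1,1,1).

The boundary map ∂_3: C_3 → C_2 sends each 3-simplex σ to the alternating sum Σ_i (−1)^i (σ with its i-th vertex removed). For instance
  ∂ABDE = BDE − ADE + ABE − ABD,
  ∂ABEF = BEF − AEF + ABF − ABE.
The 10×5 boundary matrix has rank 4 and Smith normal form diag(1,1,1,1).

Now H_k = ker ∂_k / im ∂_{k+1}, so:

  H_0: rank C_0 − rank ∂_1 = 5 − 4 = 1, and the invariant factors of ∂_1 are all 1, so H_0 ≅ Z.
  H_1: rank ker ∂_1 − rank ∂_2 = (10 − 4) − 6 = 0, and the invariant factors of ∂_2 are all 1, so H_1 ≅ 0.
  H_2: rank ker ∂_2 − rank ∂_3 = (10 − 6) − 4 = 0, and the invariant factors of ∂_3 are all 1, so H_2 ≅ 0.
  H_3: rank ker ∂_3 − rank ∂_4 = (5 − 4) − 0 = 1, and there is no ∂_4, so H_3 ≅ Z.

(K is a triangulation of the 3-sphere S^3.)

H_0 ≅ Z,  H_1 = 0,  H_2 = 0,  H_3 ≅ Z.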